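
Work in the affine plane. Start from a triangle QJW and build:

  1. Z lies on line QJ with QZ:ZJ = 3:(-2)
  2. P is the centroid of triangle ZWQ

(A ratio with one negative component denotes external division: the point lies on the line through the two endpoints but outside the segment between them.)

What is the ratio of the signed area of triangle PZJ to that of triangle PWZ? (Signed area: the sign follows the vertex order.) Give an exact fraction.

Assign Q = (0, 0), J = (1, 0), W = (0, 1) — the answer is frame-independent, so this choice is without loss of generality.
1. Z lies on line QJ with QZ:ZJ = 3:(-2) ⇒ Z = (3, 0)
2. P is the centroid of triangle ZWQ ⇒ P = (1, 1/3)
2·[PZJ] = -2/3, 2·[PWZ] = -1
[PZJ]:[PWZ] = -2/3:-1 = 2/3

[PZJ]:[PWZ] = 2/3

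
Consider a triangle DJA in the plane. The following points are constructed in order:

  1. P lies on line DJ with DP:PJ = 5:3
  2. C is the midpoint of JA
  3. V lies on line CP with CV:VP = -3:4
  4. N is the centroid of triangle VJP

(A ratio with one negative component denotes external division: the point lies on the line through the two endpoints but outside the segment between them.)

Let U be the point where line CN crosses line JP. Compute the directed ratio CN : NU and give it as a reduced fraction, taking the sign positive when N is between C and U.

Set D = (0, 0), J = (1, 0), A = (0, 1); any affine frame gives the same invariant.
1. P lies on line DJ with DP:PJ = 5:3 ⇒ P = (5/8, 0)
2. C is the midpoint of JA ⇒ C = (1/2, 1/2)
3. V lies on line CP with CV:VP = -3:4 ⇒ V = (1/8, 2)
4. N is the centroid of triangle VJP ⇒ N = (7/12, 2/3)
line CN meets JP at U = (1/4, 0)
N = C + t·(U−C) with t = -1/3, so CN:NU = -1/3:4/3

CN:NU = -1/4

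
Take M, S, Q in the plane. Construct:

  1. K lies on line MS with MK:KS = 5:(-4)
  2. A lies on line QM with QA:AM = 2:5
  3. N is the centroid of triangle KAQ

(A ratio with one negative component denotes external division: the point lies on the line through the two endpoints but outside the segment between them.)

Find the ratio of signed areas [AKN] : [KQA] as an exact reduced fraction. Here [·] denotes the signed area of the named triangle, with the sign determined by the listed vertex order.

Work in coordinates with M = (0, 0), S = (1, 0), Q = (0, 1).
1. K lies on line MS with MK:KS = 5:(-4) ⇒ K = (5, 0)
2. A lies on line QM with QA:AM = 2:5 ⇒ A = (0, 5/7)
3. N is the centroid of triangle KAQ ⇒ N = (5/3, 4/7)
2·[AKN] = 10/21, 2·[KQA] = 10/7
[AKN]:[KQA] = 10/21:10/7 = 1/3

[AKN]:[KQA] = 1/3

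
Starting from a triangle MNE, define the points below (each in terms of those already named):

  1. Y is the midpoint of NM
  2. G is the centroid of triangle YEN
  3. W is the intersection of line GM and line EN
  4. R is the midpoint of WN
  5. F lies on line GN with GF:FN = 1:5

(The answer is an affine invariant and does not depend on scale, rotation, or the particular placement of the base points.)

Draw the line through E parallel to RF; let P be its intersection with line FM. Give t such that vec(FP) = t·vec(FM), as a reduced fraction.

Set M = (0, 0), N = (1, 0), E = (0, 1); any affine frame gives the same invariant.
1. Y is the midpoint of NM ⇒ Y = (1/2, 0)
2. G is the centroid of triangle YEN ⇒ G = (1/2, 1/3)
3. W is the intersection of line GM and line EN ⇒ W = (3/5, 2/5)
4. R is the midpoint of WN ⇒ R = (4/5, 1/5)
5. F lies on line GN with GF:FN = 1:5 ⇒ F = (7/12, 5/18)
through E parallel to RF: direction (-13/60, 7/90); meets FM at P = (91/76, 65/114)
P = F + t·(M−F) with t = -20/19

t = -20/19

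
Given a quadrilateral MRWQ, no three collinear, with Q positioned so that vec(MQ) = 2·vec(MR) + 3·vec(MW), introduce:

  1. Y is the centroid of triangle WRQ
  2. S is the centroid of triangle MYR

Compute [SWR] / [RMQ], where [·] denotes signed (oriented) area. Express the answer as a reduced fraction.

Set M = (0, 0), R = (1, 0), W = (0, 1), Q = (2, 3); any affine frame gives the same invariant.
1. Y is the centroid of triangle WRQ ⇒ Y = (1, 4/3)
2. S is the centroid of triangle MYR ⇒ S = (2/3, 4/9)
2·[SWR] = 1/9, 2·[RMQ] = -3
[SWR]:[RMQ] = 1/9:-3 = -1/27

[SWR]:[RMQ] = -1/27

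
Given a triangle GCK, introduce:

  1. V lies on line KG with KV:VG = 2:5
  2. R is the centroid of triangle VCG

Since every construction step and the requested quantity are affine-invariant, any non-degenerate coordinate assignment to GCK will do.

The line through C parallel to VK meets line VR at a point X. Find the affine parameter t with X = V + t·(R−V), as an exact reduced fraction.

t = 3

Set G = (0, 0), C = (1, 0), K = (0, 1); any affine frame gives the same invariant.
1. V lies on line KG with KV:VG = 2:5 ⇒ V = (0, 5/7)
2. R is the centroid of triangle VCG ⇒ R = (1/3, 5/21)
through C parallel to VK: direction (0, 2/7); meets VR at X = (1, -5/7)
X = V + t·(R−V) with t = 3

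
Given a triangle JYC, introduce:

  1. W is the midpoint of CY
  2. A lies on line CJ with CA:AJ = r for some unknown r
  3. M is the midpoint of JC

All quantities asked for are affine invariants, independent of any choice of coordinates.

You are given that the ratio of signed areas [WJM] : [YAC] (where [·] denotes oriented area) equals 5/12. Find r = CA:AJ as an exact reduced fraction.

r = 3/2

Work in coordinates with J = (0, 0), Y = (1, 0), C = (0, 1).
1. W is the midpoint of CY ⇒ W = (1/2, 1/2)
2. With CA:AJ = r, write λ = r/(r+1) so A = C + λ·(J−C); A is affine-linear in λ
3. M is the midpoint of JC ⇒ M = (0, 1/2)
Every point depending on A is an affine combination of A and λ-independent points, so each such coordinate is linear in λ; the λ² term in each signed area is a multiple of (J−C)×(J−C) = 0, so 2·[WJM] and 2·[YAC] are each linear in λ. Evaluating at λ=0 and λ=1:
  2·[WJM] = -1/4,   2·[YAC] = −λ
So [WJM]:[YAC] = (-1/4) / (−λ). Setting this equal to 5/12:
  -1/4 = 5/12·(−λ)  ⇒  λ = 3/5
Then r = λ/(1−λ) = (3/5)/(2/5) = 3/2. Check: with r = 3/2, A = (0, 2/5) and [WJM]:[YAC] = 5/12 as required.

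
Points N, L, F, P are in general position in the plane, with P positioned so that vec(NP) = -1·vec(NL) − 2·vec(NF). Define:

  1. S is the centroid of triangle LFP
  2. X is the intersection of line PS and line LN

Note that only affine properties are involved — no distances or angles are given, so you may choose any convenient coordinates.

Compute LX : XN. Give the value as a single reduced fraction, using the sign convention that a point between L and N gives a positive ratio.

Assign N = (0, 0), L = (1, 0), F = (0, 1), P = (-1, -2) — the answer is frame-independent, so this choice is without loss of generality.
1. S is the centroid of triangle LFP ⇒ S = (0, -1/3)
2. X is the intersection of line PS and line LN ⇒ X = (1/5, 0)
X = L + t·(N−L) with t = 4/5, so LX:XN = t:(1−t) = 4/5:1/5

LX:XN = 4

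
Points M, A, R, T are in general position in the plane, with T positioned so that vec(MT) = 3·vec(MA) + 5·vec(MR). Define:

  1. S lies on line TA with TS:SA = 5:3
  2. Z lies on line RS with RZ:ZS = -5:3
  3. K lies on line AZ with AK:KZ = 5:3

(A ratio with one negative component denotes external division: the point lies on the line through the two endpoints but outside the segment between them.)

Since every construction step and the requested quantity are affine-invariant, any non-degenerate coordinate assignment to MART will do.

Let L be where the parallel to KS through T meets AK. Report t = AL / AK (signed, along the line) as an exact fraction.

Work in coordinates with M = (0, 0), A = (1, 0), R = (0, 1), T = (3, 5).
1. S lies on line TA with TS:SA = 5:3 ⇒ S = (7/4, 15/8)
2. Z lies on line RS with RZ:ZS = -5:3 ⇒ Z = (35/8, 51/16)
3. K lies on line AZ with AK:KZ = 5:3 ⇒ K = (199/64, 255/128)
through T parallel to KS: direction (-87/64, -15/128); meets AK at L = (53/8, 85/16)
L = A + t·(K−A) with t = 8/3

t = 8/3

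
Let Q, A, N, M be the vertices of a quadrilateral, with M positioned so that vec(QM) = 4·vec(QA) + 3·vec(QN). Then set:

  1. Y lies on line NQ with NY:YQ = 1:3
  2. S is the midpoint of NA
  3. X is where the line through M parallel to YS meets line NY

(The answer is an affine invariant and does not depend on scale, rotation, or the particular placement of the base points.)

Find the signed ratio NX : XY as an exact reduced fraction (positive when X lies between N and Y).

Set Q = (0, 0), A = (1, 0), N = (0, 1), M = (4, 3); any affine frame gives the same invariant.
1. Y lies on line NQ with NY:YQ = 1:3 ⇒ Y = (0, 3/4)
2. S is the midpoint of NA ⇒ S = (1/2, 1/2)
3. X is where the line through M parallel to YS meets line NY ⇒ X = (0, 5)
X = N + t·(Y−N) with t = -16, so NX:XY = t:(1−t) = -16:17

NX:XY = -16/17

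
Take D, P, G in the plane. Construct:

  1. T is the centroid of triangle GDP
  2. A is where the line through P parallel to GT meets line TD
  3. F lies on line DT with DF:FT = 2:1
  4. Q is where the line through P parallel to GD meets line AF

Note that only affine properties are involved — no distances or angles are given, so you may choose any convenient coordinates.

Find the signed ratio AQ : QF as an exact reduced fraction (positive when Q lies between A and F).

Choose coordinates D = (0, 0), P = (1, 0), G = (0, 1).
1. T is the centroid of triangle GDP ⇒ T = (1/3, 1/3)
2. A is where the line through P parallel to GT meets line TD ⇒ A = (2/3, 2/3)
3. F lies on line DT with DF:FT = 2:1 ⇒ F = (2/9, 2/9)
4. Q is where the line through P parallel to GD meets line AF ⇒ Q = (1, 1)
Q = A + t·(F−A) with t = -3/4, so AQ:QF = t:(1−t) = -3/4:7/4

AQ:QF = -3/7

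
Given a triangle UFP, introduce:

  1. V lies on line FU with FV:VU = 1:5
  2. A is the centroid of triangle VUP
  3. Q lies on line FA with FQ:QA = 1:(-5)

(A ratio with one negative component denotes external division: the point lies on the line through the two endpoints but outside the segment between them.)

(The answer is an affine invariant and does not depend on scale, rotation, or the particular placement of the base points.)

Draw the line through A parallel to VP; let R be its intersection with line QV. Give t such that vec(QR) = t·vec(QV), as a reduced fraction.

Choose coordinates U = (0, 0), F = (1, 0), P = (0, 1).
1. V lies on line FU with FV:VU = 1:5 ⇒ V = (5/6, 0)
2. A is the centroid of triangle VUP ⇒ A = (5/18, 1/3)
3. Q lies on line FA with FQ:QA = 1:(-5) ⇒ Q = (85/72, -1/12)
through A parallel to VP: direction (-5/6, 1); meets QV at R = (35/72, 1/12)
R = Q + t·(V−Q) with t = 2

t = 2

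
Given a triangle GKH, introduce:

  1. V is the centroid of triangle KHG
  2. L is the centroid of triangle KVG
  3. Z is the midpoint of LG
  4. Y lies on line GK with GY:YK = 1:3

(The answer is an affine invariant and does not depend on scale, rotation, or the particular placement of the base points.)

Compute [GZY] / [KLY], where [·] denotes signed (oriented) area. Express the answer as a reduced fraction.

Work in coordinates with G = (0, 0), K = (1, 0), H = (0, 1).
1. V is the centroid of triangle KHG ⇒ V = (1/3, 1/3)
2. L is the centroid of triangle KVG ⇒ L = (4/9, 1/9)
3. Z is the midpoint of LG ⇒ Z = (2/9, 1/18)
4. Y lies on line GK with GY:YK = 1:3 ⇒ Y = (1/4, 0)
2·[GZY] = -1/72, 2·[KLY] = 1/12
[GZY]:[KLY] = -1/72:1/12 = -1/6

[GZY]:[KLY] = -1/6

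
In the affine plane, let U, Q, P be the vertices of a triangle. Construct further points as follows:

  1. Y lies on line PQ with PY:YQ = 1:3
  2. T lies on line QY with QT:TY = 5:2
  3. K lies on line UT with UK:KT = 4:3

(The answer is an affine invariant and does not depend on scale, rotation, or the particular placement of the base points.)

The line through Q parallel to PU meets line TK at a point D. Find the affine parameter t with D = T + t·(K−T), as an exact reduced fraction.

Choose coordinates U = (0, 0), Q = (1, 0), P = (0, 1).
1. Y lies on line PQ with PY:YQ = 1:3 ⇒ Y = (1/4, 3/4)
2. T lies on line QY with QT:TY = 5:2 ⇒ T = (13/28, 15/28)
3. K lies on line UT with UK:KT = 4:3 ⇒ K = (13/49, 15/49)
through Q parallel to PU: direction (0, -1); meets TK at D = (1, 15/13)
D = T + t·(K−T) with t = -35/13

t = -35/13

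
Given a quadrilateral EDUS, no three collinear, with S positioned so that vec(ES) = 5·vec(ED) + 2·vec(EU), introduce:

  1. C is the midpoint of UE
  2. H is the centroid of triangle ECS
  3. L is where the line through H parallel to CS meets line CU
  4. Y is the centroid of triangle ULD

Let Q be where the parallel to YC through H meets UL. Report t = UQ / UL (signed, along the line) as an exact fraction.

t = -1/6

Assign E = (0, 0), D = (1, 0), U = (0, 1), S = (5, 2) — the answer is frame-independent, so this choice is without loss of generality.
1. C is the midpoint of UE ⇒ C = (0, 1/2)
2. H is the centroid of triangle ECS ⇒ H = (5/3, 5/6)
3. L is where the line through H parallel to CS meets line CU ⇒ L = (0, 1/3)
4. Y is the centroid of triangle ULD ⇒ Y = (1/3, 4/9)
through H parallel to YC: direction (-1/3, 1/18); meets UL at Q = (0, 10/9)
Q = U + t·(L−U) with t = -1/6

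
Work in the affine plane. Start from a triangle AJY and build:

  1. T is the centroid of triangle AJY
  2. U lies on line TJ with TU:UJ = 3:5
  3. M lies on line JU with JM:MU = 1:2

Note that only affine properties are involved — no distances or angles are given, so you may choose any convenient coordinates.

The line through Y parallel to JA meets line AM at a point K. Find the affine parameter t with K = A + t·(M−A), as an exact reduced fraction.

Work in coordinates with A = (0, 0), J = (1, 0), Y = (0, 1).
1. T is the centroid of triangle AJY ⇒ T = (1/3, 1/3)
2. U lies on line TJ with TU:UJ = 3:5 ⇒ U = (7/12, 5/24)
3. M lies on line JU with JM:MU = 1:2 ⇒ M = (31/36, 5/72)
through Y parallel to JA: direction (-1, 0); meets AM at K = (62/5, 1)
K = A + t·(M−A) with t = 72/5

t = 72/5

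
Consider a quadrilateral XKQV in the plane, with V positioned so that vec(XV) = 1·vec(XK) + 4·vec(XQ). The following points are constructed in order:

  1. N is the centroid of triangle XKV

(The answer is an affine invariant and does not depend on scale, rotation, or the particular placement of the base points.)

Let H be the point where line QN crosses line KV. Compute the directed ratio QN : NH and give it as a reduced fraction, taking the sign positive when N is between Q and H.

QN:NH = 2

Work in coordinates with X = (0, 0), K = (1, 0), Q = (0, 1), V = (1, 4).
1. N is the centroid of triangle XKV ⇒ N = (2/3, 4/3)
line QN meets KV at H = (1, 3/2)
N = Q + t·(H−Q) with t = 2/3, so QN:NH = 2/3:1/3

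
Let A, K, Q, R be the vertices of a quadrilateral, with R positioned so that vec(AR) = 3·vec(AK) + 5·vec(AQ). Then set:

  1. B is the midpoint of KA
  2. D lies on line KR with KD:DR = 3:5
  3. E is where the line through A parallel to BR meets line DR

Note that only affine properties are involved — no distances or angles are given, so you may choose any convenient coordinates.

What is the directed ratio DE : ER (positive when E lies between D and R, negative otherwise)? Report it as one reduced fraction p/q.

DE:ER = -13/8

Set A = (0, 0), K = (1, 0), Q = (0, 1), R = (3, 5); any affine frame gives the same invariant.
1. B is the midpoint of KA ⇒ B = (1/2, 0)
2. D lies on line KR with KD:DR = 3:5 ⇒ D = (7/4, 15/8)
3. E is where the line through A parallel to BR meets line DR ⇒ E = (5, 10)
E = D + t·(R−D) with t = 13/5, so DE:ER = t:(1−t) = 13/5:-8/5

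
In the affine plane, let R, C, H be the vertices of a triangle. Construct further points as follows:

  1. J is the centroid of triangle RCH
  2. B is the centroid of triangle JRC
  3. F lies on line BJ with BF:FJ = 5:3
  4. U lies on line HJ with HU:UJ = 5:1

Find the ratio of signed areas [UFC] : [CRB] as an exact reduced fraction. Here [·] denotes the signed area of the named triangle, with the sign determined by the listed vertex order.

Set R = (0, 0), C = (1, 0), H = (0, 1); any affine frame gives the same invariant.
1. J is the centroid of triangle RCH ⇒ J = (1/3, 1/3)
2. B is the centroid of triangle JRC ⇒ B = (4/9, 1/9)
3. F lies on line BJ with BF:FJ = 5:3 ⇒ F = (3/8, 1/4)
4. U lies on line HJ with HU:UJ = 5:1 ⇒ U = (5/18, 4/9)
2·[UFC] = 7/72, 2·[CRB] = -1/9
[UFC]:[CRB] = 7/72:-1/9 = -7/8

[UFC]:[CRB] = -7/8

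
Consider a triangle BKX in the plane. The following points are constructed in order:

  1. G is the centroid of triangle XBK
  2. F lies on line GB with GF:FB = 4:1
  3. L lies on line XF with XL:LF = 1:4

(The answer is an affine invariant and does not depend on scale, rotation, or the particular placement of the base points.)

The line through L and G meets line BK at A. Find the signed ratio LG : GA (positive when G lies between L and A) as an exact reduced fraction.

Work in coordinates with B = (0, 0), K = (1, 0), X = (0, 1).
1. G is the centroid of triangle XBK ⇒ G = (1/3, 1/3)
2. F lies on line GB with GF:FB = 4:1 ⇒ F = (1/15, 1/15)
3. L lies on line XF with XL:LF = 1:4 ⇒ L = (1/75, 61/75)
line LG meets BK at A = (5/9, 0)
G = L + t·(A−L) with t = 36/61, so LG:GA = 36/61:25/61

LG:GA = 36/25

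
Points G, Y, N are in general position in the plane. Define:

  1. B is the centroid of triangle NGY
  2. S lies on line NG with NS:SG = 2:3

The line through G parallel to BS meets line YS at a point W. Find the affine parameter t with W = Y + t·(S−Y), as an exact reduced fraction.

t = 4

Set G = (0, 0), Y = (1, 0), N = (0, 1); any affine frame gives the same invariant.
1. B is the centroid of triangle NGY ⇒ B = (1/3, 1/3)
2. S lies on line NG with NS:SG = 2:3 ⇒ S = (0, 3/5)
through G parallel to BS: direction (-1/3, 4/15); meets YS at W = (-3, 12/5)
W = Y + t·(S−Y) with t = 4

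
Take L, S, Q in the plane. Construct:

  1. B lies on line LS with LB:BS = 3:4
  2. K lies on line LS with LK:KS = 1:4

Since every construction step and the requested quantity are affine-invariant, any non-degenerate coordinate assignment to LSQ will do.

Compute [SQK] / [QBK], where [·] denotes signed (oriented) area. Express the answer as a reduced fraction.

[SQK]:[QBK] = -7/2

Work in coordinates with L = (0, 0), S = (1, 0), Q = (0, 1).
1. B lies on line LS with LB:BS = 3:4 ⇒ B = (3/7, 0)
2. K lies on line LS with LK:KS = 1:4 ⇒ K = (1/5, 0)
2·[SQK] = 4/5, 2·[QBK] = -8/35
[SQK]:[QBK] = 4/5:-8/35 = -7/2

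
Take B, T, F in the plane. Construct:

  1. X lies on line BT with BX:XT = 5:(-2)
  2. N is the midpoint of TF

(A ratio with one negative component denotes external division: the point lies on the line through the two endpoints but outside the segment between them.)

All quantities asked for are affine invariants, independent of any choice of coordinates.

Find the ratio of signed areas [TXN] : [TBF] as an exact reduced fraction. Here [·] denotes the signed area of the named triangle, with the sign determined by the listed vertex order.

Set B = (0, 0), T = (1, 0), F = (0, 1); any affine frame gives the same invariant.
1. X lies on line BT with BX:XT = 5:(-2) ⇒ X = (5/3, 0)
2. N is the midpoint of TF ⇒ N = (1/2, 1/2)
2·[TXN] = 1/3, 2·[TBF] = -1
[TXN]:[TBF] = 1/3:-1 = -1/3

[TXN]:[TBF] = -1/3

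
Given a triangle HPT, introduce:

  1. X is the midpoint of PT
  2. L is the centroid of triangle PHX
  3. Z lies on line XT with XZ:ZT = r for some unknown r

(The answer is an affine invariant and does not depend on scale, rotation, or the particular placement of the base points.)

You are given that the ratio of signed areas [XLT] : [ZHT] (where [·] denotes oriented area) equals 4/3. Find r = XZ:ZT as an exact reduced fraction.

Set H = (0, 0), P = (1, 0), T = (0, 1); any affine frame gives the same invariant.
1. X is the midpoint of PT ⇒ X = (1/2, 1/2)
2. L is the centroid of triangle PHX ⇒ L = (1/2, 1/6)
3. With XZ:ZT = r, write λ = r/(r+1) so Z = X + λ·(T−X); Z is affine-linear in λ
Every point depending on Z is an affine combination of Z and λ-independent points, so each such coordinate is linear in λ; the λ² term in each signed area is a multiple of (T−X)×(T−X) = 0, so 2·[XLT] and 2·[ZHT] are each linear in λ. Evaluating at λ=0 and λ=1:
  2·[XLT] = -1/6,   2·[ZHT] = 1/2·λ − 1/2
So [XLT]:[ZHT] = (-1/6) / (1/2·λ − 1/2). Setting this equal to 4/3:
  -1/6 = 4/3·(1/2·λ − 1/2)  ⇒  λ = 3/4
Then r = λ/(1−λ) = (3/4)/(1/4) = 3. Check: with r = 3, Z = (1/8, 7/8) and [XLT]:[ZHT] = 4/3 as required.

r = 3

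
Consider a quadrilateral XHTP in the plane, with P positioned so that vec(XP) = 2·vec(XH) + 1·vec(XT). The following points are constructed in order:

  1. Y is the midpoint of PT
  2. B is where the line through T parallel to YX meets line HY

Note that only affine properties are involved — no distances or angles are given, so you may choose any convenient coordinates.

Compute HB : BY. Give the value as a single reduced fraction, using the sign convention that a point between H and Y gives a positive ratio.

Work in coordinates with X = (0, 0), H = (1, 0), T = (0, 1), P = (2, 1).
1. Y is the midpoint of PT ⇒ Y = (1, 1)
2. B is where the line through T parallel to YX meets line HY ⇒ B = (1, 2)
B = H + t·(Y−H) with t = 2, so HB:BY = t:(1−t) = 2:-1

HB:BY = -2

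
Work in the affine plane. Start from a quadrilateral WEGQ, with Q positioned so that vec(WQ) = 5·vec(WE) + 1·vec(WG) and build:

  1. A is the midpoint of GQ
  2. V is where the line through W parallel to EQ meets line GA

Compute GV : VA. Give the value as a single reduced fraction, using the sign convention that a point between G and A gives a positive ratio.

Choose coordinates W = (0, 0), E = (1, 0), G = (0, 1), Q = (5, 1).
1. A is the midpoint of GQ ⇒ A = (5/2, 1)
2. V is where the line through W parallel to EQ meets line GA ⇒ V = (4, 1)
V = G + t·(A−G) with t = 8/5, so GV:VA = t:(1−t) = 8/5:-3/5

GV:VA = -8/3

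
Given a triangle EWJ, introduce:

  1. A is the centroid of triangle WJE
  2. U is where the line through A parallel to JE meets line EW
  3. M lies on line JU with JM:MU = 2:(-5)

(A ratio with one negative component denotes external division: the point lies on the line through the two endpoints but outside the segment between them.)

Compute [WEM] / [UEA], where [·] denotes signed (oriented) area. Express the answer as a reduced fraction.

[WEM]:[UEA] = 15

Set E = (0, 0), W = (1, 0), J = (0, 1); any affine frame gives the same invariant.
1. A is the centroid of triangle WJE ⇒ A = (1/3, 1/3)
2. U is where the line through A parallel to JE meets line EW ⇒ U = (1/3, 0)
3. M lies on line JU with JM:MU = 2:(-5) ⇒ M = (-2/9, 5/3)
2·[WEM] = -5/3, 2·[UEA] = -1/9
[WEM]:[UEA] = -5/3:-1/9 = 15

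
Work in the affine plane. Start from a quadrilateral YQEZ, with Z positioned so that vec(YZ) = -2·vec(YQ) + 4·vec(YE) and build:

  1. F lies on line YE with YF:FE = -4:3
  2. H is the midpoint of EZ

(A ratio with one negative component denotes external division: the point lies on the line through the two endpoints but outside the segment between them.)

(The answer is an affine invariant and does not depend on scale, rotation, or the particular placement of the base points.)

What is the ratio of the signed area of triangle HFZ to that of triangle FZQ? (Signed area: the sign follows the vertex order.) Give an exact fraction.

Work in coordinates with Y = (0, 0), Q = (1, 0), E = (0, 1), Z = (-2, 4).
1. F lies on line YE with YF:FE = -4:3 ⇒ F = (0, 4)
2. H is the midpoint of EZ ⇒ H = (-1, 5/2)
2·[HFZ] = 3, 2·[FZQ] = 8
[HFZ]:[FZQ] = 3:8 = 3/8

[HFZ]:[FZQ] = 3/8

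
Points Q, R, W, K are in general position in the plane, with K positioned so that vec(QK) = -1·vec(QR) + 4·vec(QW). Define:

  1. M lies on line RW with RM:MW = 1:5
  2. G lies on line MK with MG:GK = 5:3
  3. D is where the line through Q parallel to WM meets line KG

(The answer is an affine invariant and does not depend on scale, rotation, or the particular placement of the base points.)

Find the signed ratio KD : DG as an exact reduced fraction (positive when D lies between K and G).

KD:DG = -4/3

Work in coordinates with Q = (0, 0), R = (1, 0), W = (0, 1), K = (-1, 4).
1. M lies on line RW with RM:MW = 1:5 ⇒ M = (5/6, 1/6)
2. G lies on line MK with MG:GK = 5:3 ⇒ G = (-5/16, 41/16)
3. D is where the line through Q parallel to WM meets line KG ⇒ D = (7/4, -7/4)
D = K + t·(G−K) with t = 4, so KD:DG = t:(1−t) = 4:-3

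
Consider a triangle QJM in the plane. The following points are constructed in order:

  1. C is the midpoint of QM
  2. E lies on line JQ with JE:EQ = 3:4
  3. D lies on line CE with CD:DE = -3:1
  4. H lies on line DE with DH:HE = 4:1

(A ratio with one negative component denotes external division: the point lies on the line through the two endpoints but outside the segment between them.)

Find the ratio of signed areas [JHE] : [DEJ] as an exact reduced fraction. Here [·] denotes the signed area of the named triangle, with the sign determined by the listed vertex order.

[JHE]:[DEJ] = 1/5

Set Q = (0, 0), J = (1, 0), M = (0, 1); any affine frame gives the same invariant.
1. C is the midpoint of QM ⇒ C = (0, 1/2)
2. E lies on line JQ with JE:EQ = 3:4 ⇒ E = (4/7, 0)
3. D lies on line CE with CD:DE = -3:1 ⇒ D = (6/7, -1/4)
4. H lies on line DE with DH:HE = 4:1 ⇒ H = (22/35, -1/20)
2·[JHE] = -3/140, 2·[DEJ] = -3/28
[JHE]:[DEJ] = -3/140:-3/28 = 1/5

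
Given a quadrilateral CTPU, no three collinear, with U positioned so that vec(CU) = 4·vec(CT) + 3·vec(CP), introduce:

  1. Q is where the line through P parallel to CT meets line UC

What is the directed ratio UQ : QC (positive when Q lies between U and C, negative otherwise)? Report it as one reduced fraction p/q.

Set C = (0, 0), T = (1, 0), P = (0, 1), U = (4, 3); any affine frame gives the same invariant.
1. Q is where the line through P parallel to CT meets line UC ⇒ Q = (4/3, 1)
Q = U + t·(C−U) with t = 2/3, so UQ:QC = t:(1−t) = 2/3:1/3

UQ:QC = 2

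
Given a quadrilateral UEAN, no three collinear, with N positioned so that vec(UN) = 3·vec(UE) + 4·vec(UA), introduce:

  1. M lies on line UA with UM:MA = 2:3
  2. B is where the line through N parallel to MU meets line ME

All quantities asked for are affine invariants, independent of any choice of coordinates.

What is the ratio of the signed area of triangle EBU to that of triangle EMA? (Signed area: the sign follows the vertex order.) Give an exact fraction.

Set U = (0, 0), E = (1, 0), A = (0, 1), N = (3, 4); any affine frame gives the same invariant.
1. M lies on line UA with UM:MA = 2:3 ⇒ M = (0, 2/5)
2. B is where the line through N parallel to MU meets line ME ⇒ B = (3, -4/5)
2·[EBU] = -4/5, 2·[EMA] = -3/5
[EBU]:[EMA] = -4/5:-3/5 = 4/3

[EBU]:[EMA] = 4/3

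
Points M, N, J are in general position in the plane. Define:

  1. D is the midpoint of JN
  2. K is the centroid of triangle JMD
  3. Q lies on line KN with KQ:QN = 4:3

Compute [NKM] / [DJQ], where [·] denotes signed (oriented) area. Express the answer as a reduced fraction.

Set M = (0, 0), N = (1, 0), J = (0, 1); any affine frame gives the same invariant.
1. D is the midpoint of JN ⇒ D = (1/2, 1/2)
2. K is the centroid of triangle JMD ⇒ K = (1/6, 1/2)
3. Q lies on line KN with KQ:QN = 4:3 ⇒ Q = (9/14, 3/14)
2·[NKM] = 1/2, 2·[DJQ] = 1/14
[NKM]:[DJQ] = 1/2:1/14 = 7

[NKM]:[DJQ] = 7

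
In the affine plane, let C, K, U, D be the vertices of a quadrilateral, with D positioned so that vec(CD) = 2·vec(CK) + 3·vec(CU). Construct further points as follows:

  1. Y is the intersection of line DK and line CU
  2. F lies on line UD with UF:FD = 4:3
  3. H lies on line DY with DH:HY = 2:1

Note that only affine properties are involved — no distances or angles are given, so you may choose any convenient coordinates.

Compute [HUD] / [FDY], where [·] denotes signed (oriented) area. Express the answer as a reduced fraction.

Set C = (0, 0), K = (1, 0), U = (0, 1), D = (2, 3); any affine frame gives the same invariant.
1. Y is the intersection of line DK and line CU ⇒ Y = (0, -3)
2. F lies on line UD with UF:FD = 4:3 ⇒ F = (8/7, 15/7)
3. H lies on line DY with DH:HY = 2:1 ⇒ H = (2/3, -1)
2·[HUD] = -16/3, 2·[FDY] = -24/7
[HUD]:[FDY] = -16/3:-24/7 = 14/9

[HUD]:[FDY] = 14/9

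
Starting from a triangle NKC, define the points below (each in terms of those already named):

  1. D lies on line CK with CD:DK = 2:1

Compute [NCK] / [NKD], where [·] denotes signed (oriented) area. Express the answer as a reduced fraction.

[NCK]:[NKD] = -3

Set N = (0, 0), K = (1, 0), C = (0, 1); any affine frame gives the same invariant.
1. D lies on line CK with CD:DK = 2:1 ⇒ D = (2/3, 1/3)
2·[NCK] = -1, 2·[NKD] = 1/3
[NCK]:[NKD] = -1:1/3 = -3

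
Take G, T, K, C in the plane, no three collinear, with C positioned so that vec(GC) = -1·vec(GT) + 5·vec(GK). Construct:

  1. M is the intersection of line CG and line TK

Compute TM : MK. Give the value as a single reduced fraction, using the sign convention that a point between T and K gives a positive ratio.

Set G = (0, 0), T = (1, 0), K = (0, 1), C = (-1, 5); any affine frame gives the same invariant.
1. M is the intersection of line CG and line TK ⇒ M = (-1/4, 5/4)
M = T + t·(K−T) with t = 5/4, so TM:MK = t:(1−t) = 5/4:-1/4

TM:MK = -5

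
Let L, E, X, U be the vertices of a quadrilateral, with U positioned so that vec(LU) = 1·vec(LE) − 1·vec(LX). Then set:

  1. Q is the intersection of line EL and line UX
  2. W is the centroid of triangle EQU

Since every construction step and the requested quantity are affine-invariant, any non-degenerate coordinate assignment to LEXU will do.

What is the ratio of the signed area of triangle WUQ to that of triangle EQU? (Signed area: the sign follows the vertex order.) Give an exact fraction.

Assign L = (0, 0), E = (1, 0), X = (0, 1), U = (1, -1) — the answer is frame-independent, so this choice is without loss of generality.
1. Q is the intersection of line EL and line UX ⇒ Q = (1/2, 0)
2. W is the centroid of triangle EQU ⇒ W = (5/6, -1/3)
2·[WUQ] = -1/6, 2·[EQU] = 1/2
[WUQ]:[EQU] = -1/6:1/2 = -1/3

[WUQ]:[EQU] = -1/3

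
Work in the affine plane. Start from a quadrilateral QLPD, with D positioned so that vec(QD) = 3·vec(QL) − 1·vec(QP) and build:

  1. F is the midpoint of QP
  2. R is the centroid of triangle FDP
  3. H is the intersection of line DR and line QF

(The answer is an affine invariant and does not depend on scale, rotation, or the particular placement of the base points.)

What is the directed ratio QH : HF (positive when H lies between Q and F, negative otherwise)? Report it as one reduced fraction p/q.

QH:HF = -3

Assign Q = (0, 0), L = (1, 0), P = (0, 1), D = (3, -1) — the answer is frame-independent, so this choice is without loss of generality.
1. F is the midpoint of QP ⇒ F = (0, 1/2)
2. R is the centroid of triangle FDP ⇒ R = (1, 1/6)
3. H is the intersection of line DR and line QF ⇒ H = (0, 3/4)
H = Q + t·(F−Q) with t = 3/2, so QH:HF = t:(1−t) = 3/2:-1/2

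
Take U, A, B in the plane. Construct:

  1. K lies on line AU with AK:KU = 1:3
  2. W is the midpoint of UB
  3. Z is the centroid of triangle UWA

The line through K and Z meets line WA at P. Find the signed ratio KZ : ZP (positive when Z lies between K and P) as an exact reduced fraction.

KZ:ZP = -1/4

Set U = (0, 0), A = (1, 0), B = (0, 1); any affine frame gives the same invariant.
1. K lies on line AU with AK:KU = 1:3 ⇒ K = (3/4, 0)
2. W is the midpoint of UB ⇒ W = (0, 1/2)
3. Z is the centroid of triangle UWA ⇒ Z = (1/3, 1/6)
line KZ meets WA at P = (2, -1/2)
Z = K + t·(P−K) with t = -1/3, so KZ:ZP = -1/3:4/3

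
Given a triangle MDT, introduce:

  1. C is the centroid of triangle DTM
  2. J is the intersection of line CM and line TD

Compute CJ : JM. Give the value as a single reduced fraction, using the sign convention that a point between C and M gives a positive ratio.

Set M = (0, 0), D = (1, 0), T = (0, 1); any affine frame gives the same invariant.
1. C is the centroid of triangle DTM ⇒ C = (1/3, 1/3)
2. J is the intersection of line CM and line TD ⇒ J = (1/2, 1/2)
J = C + t·(M−C) with t = -1/2, so CJ:JM = t:(1−t) = -1/2:3/2

CJ:JM = -1/3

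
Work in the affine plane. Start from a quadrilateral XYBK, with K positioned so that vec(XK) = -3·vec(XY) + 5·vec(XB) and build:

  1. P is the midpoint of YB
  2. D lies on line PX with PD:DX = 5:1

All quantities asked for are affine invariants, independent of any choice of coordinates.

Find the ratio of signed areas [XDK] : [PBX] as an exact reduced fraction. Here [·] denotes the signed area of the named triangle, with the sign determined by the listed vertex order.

[XDK]:[PBX] = 4/3

Choose coordinates X = (0, 0), Y = (1, 0), B = (0, 1), K = (-3, 5).
1. P is the midpoint of YB ⇒ P = (1/2, 1/2)
2. D lies on line PX with PD:DX = 5:1 ⇒ D = (1/12, 1/12)
2·[XDK] = 2/3, 2·[PBX] = 1/2
[XDK]:[PBX] = 2/3:1/2 = 4/3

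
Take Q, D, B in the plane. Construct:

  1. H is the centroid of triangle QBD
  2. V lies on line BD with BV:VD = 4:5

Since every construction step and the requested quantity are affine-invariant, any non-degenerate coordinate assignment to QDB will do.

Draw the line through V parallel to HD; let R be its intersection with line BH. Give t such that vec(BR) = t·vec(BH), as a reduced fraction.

Set Q = (0, 0), D = (1, 0), B = (0, 1); any affine frame gives the same invariant.
1. H is the centroid of triangle QBD ⇒ H = (1/3, 1/3)
2. V lies on line BD with BV:VD = 4:5 ⇒ V = (4/9, 5/9)
through V parallel to HD: direction (2/3, -1/3); meets BH at R = (4/27, 19/27)
R = B + t·(H−B) with t = 4/9

t = 4/9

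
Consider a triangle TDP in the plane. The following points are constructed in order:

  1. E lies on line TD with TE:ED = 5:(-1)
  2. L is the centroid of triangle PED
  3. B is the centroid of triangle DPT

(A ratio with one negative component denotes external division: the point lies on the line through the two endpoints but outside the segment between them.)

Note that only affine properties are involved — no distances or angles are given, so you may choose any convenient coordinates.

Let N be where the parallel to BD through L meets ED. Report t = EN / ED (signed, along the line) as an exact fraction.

t = -2/3

Set T = (0, 0), D = (1, 0), P = (0, 1); any affine frame gives the same invariant.
1. E lies on line TD with TE:ED = 5:(-1) ⇒ E = (5/4, 0)
2. L is the centroid of triangle PED ⇒ L = (3/4, 1/3)
3. B is the centroid of triangle DPT ⇒ B = (1/3, 1/3)
through L parallel to BD: direction (2/3, -1/3); meets ED at N = (17/12, 0)
N = E + t·(D−E) with t = -2/3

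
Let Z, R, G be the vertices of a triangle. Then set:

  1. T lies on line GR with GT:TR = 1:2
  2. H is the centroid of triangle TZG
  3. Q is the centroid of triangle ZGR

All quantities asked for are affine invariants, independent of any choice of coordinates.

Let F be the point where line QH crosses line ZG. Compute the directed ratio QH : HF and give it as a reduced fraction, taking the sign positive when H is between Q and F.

QH:HF = 2

Work in coordinates with Z = (0, 0), R = (1, 0), G = (0, 1).
1. T lies on line GR with GT:TR = 1:2 ⇒ T = (1/3, 2/3)
2. H is the centroid of triangle TZG ⇒ H = (1/9, 5/9)
3. Q is the centroid of triangle ZGR ⇒ Q = (1/3, 1/3)
line QH meets ZG at F = (0, 2/3)
H = Q + t·(F−Q) with t = 2/3, so QH:HF = 2/3:1/3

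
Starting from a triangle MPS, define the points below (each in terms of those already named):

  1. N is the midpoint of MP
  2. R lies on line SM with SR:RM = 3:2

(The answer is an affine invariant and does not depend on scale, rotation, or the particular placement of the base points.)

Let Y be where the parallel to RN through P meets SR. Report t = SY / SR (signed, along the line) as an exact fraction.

t = 1/3

Work in coordinates with M = (0, 0), P = (1, 0), S = (0, 1).
1. N is the midpoint of MP ⇒ N = (1/2, 0)
2. R lies on line SM with SR:RM = 3:2 ⇒ R = (0, 2/5)
through P parallel to RN: direction (1/2, -2/5); meets SR at Y = (0, 4/5)
Y = S + t·(R−S) with t = 1/3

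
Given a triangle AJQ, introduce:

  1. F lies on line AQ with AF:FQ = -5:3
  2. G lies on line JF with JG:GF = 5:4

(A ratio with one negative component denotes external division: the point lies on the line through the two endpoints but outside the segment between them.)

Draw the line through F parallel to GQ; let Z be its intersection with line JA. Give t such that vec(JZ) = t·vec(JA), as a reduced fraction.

t = 27/7

Assign A = (0, 0), J = (1, 0), Q = (0, 1) — the answer is frame-independent, so this choice is without loss of generality.
1. F lies on line AQ with AF:FQ = -5:3 ⇒ F = (0, 5/2)
2. G lies on line JF with JG:GF = 5:4 ⇒ G = (4/9, 25/18)
through F parallel to GQ: direction (-4/9, -7/18); meets JA at Z = (-20/7, 0)
Z = J + t·(A−J) with t = 27/7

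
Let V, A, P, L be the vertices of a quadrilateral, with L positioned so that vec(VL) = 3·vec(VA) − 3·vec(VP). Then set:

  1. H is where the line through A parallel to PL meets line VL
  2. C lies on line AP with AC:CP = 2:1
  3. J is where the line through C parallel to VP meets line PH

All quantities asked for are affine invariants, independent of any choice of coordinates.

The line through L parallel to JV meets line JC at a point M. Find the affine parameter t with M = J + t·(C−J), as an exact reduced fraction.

t = -99

Assign V = (0, 0), A = (1, 0), P = (0, 1), L = (3, -3) — the answer is frame-independent, so this choice is without loss of generality.
1. H is where the line through A parallel to PL meets line VL ⇒ H = (4, -4)
2. C lies on line AP with AC:CP = 2:1 ⇒ C = (1/3, 2/3)
3. J is where the line through C parallel to VP meets line PH ⇒ J = (1/3, 7/12)
through L parallel to JV: direction (-1/3, -7/12); meets JC at M = (1/3, -23/3)
M = J + t·(C−J) with t = -99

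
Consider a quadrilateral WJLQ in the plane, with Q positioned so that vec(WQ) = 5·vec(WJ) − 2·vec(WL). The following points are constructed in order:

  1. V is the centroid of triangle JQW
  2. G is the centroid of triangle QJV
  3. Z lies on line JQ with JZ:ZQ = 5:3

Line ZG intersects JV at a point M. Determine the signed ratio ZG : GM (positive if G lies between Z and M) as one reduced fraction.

Work in coordinates with W = (0, 0), J = (1, 0), L = (0, 1), Q = (5, -2).
1. V is the centroid of triangle JQW ⇒ V = (2, -2/3)
2. G is the centroid of triangle QJV ⇒ G = (8/3, -8/9)
3. Z lies on line JQ with JZ:ZQ = 5:3 ⇒ Z = (7/2, -5/4)
line ZG meets JV at M = (12/7, -10/21)
G = Z + t·(M−Z) with t = 7/15, so ZG:GM = 7/15:8/15

ZG:GM = 7/8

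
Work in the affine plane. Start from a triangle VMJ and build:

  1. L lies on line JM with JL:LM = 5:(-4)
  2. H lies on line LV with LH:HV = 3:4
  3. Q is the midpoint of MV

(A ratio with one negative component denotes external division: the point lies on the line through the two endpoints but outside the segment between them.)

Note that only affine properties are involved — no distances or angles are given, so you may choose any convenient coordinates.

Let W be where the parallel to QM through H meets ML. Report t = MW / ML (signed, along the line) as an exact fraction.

Assign V = (0, 0), M = (1, 0), J = (0, 1) — the answer is frame-independent, so this choice is without loss of generality.
1. L lies on line JM with JL:LM = 5:(-4) ⇒ L = (5, -4)
2. H lies on line LV with LH:HV = 3:4 ⇒ H = (20/7, -16/7)
3. Q is the midpoint of MV ⇒ Q = (1/2, 0)
through H parallel to QM: direction (1/2, 0); meets ML at W = (23/7, -16/7)
W = M + t·(L−M) with t = 4/7

t = 4/7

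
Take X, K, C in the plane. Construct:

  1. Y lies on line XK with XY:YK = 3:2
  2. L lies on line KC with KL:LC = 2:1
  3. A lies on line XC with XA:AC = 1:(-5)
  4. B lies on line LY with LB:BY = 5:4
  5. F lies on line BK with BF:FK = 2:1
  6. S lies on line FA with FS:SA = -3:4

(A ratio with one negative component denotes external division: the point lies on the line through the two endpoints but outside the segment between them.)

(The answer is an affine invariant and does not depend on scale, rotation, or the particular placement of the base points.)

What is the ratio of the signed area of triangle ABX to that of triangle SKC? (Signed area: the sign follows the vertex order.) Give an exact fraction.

[ABX]:[SKC] = -13/373

Choose coordinates X = (0, 0), K = (1, 0), C = (0, 1).
1. Y lies on line XK with XY:YK = 3:2 ⇒ Y = (3/5, 0)
2. L lies on line KC with KL:LC = 2:1 ⇒ L = (1/3, 2/3)
3. A lies on line XC with XA:AC = 1:(-5) ⇒ A = (0, -1/4)
4. B lies on line LY with LB:BY = 5:4 ⇒ B = (13/27, 8/27)
5. F lies on line BK with BF:FK = 2:1 ⇒ F = (67/81, 8/81)
6. S lies on line FA with FS:SA = -3:4 ⇒ S = (268/81, 371/324)
2·[ABX] = 13/108, 2·[SKC] = -373/108
[ABX]:[SKC] = 13/108:-373/108 = -13/373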